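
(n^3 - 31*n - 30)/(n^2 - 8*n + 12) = (n^2 + 6*n + 5)/(n - 2)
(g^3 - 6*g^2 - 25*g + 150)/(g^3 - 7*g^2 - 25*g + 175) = (g - 6)/(g - 7)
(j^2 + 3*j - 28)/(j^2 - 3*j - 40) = (-j^2 - 3*j + 28)/(-j^2 + 3*j + 40)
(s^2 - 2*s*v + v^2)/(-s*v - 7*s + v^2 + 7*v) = (-s + v)/(v + 7)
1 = 1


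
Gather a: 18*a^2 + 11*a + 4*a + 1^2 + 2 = 18*a^2 + 15*a + 3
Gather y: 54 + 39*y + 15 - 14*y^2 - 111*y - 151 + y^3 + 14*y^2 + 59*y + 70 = y^3 - 13*y - 12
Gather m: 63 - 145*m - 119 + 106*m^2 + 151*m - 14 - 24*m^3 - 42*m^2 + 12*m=-24*m^3 + 64*m^2 + 18*m - 70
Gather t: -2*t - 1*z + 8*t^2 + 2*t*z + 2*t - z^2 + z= 8*t^2 + 2*t*z - z^2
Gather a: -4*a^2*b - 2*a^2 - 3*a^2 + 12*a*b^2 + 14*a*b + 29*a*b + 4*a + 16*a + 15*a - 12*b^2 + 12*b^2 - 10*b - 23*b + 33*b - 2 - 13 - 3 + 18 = a^2*(-4*b - 5) + a*(12*b^2 + 43*b + 35)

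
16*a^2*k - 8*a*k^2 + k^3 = k*(-4*a + k)^2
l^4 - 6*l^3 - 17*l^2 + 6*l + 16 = (l - 8)*(l - 1)*(l + 1)*(l + 2)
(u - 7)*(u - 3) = u^2 - 10*u + 21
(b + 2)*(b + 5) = b^2 + 7*b + 10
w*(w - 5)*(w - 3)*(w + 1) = w^4 - 7*w^3 + 7*w^2 + 15*w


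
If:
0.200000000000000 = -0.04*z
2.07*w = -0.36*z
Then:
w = 0.87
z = -5.00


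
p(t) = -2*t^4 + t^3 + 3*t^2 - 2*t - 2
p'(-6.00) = 1798.00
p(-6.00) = -2690.00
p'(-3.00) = 223.00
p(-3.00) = -158.00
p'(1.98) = -40.46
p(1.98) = -17.18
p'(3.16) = -205.52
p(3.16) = -146.23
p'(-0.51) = -3.22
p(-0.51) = -0.47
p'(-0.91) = 1.05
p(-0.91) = 0.18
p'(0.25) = -0.44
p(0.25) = -2.30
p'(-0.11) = -2.61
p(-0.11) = -1.75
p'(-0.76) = -1.32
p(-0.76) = 0.15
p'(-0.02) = -2.12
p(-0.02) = -1.96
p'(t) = -8*t^3 + 3*t^2 + 6*t - 2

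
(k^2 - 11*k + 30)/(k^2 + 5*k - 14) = (k^2 - 11*k + 30)/(k^2 + 5*k - 14)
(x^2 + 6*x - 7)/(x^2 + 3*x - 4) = (x + 7)/(x + 4)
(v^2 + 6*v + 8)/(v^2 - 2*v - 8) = (v + 4)/(v - 4)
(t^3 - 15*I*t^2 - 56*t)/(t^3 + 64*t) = (t - 7*I)/(t + 8*I)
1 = 1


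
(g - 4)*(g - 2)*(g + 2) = g^3 - 4*g^2 - 4*g + 16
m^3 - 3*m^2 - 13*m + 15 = (m - 5)*(m - 1)*(m + 3)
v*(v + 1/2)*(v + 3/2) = v^3 + 2*v^2 + 3*v/4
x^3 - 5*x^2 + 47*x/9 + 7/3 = (x - 3)*(x - 7/3)*(x + 1/3)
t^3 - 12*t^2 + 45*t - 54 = (t - 6)*(t - 3)^2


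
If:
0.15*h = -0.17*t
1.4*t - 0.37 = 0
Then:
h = -0.30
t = 0.26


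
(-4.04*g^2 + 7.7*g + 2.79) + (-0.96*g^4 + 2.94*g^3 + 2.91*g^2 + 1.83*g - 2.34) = -0.96*g^4 + 2.94*g^3 - 1.13*g^2 + 9.53*g + 0.45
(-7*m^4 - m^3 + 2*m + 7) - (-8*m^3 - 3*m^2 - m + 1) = -7*m^4 + 7*m^3 + 3*m^2 + 3*m + 6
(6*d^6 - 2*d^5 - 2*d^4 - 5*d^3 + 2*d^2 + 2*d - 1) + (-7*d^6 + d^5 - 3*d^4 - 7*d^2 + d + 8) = -d^6 - d^5 - 5*d^4 - 5*d^3 - 5*d^2 + 3*d + 7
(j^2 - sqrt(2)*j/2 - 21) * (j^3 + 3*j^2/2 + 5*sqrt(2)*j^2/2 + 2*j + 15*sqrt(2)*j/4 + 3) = j^5 + 3*j^4/2 + 2*sqrt(2)*j^4 - 43*j^3/2 + 3*sqrt(2)*j^3 - 107*sqrt(2)*j^2/2 - 129*j^2/4 - 321*sqrt(2)*j/4 - 42*j - 63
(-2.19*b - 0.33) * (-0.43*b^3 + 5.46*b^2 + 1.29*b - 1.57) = 0.9417*b^4 - 11.8155*b^3 - 4.6269*b^2 + 3.0126*b + 0.5181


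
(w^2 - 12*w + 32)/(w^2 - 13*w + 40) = (w - 4)/(w - 5)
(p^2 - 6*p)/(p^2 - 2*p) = (p - 6)/(p - 2)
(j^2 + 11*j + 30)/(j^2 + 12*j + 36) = (j + 5)/(j + 6)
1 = 1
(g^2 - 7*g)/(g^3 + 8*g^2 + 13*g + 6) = g*(g - 7)/(g^3 + 8*g^2 + 13*g + 6)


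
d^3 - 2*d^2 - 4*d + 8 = (d - 2)^2*(d + 2)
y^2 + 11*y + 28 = (y + 4)*(y + 7)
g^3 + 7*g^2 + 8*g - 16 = (g - 1)*(g + 4)^2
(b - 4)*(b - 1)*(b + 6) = b^3 + b^2 - 26*b + 24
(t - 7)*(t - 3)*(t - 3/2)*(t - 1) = t^4 - 25*t^3/2 + 95*t^2/2 - 135*t/2 + 63/2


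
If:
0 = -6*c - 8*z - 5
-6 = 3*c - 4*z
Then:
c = -17/12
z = 7/16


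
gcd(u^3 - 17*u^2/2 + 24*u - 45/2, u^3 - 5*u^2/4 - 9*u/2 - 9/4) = u - 3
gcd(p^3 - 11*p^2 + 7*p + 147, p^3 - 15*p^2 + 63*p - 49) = p^2 - 14*p + 49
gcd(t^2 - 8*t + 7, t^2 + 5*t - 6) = t - 1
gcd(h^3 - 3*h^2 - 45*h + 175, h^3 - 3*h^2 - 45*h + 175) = h^3 - 3*h^2 - 45*h + 175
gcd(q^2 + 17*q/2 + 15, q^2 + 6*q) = q + 6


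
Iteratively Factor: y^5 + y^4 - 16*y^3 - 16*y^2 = (y)*(y^4 + y^3 - 16*y^2 - 16*y) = y*(y + 4)*(y^3 - 3*y^2 - 4*y) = y*(y + 1)*(y + 4)*(y^2 - 4*y) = y^2*(y + 1)*(y + 4)*(y - 4)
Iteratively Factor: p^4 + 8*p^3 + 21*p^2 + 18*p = (p + 3)*(p^3 + 5*p^2 + 6*p) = (p + 3)^2*(p^2 + 2*p) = (p + 2)*(p + 3)^2*(p)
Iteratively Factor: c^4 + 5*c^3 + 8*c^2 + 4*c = (c + 2)*(c^3 + 3*c^2 + 2*c) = (c + 2)^2*(c^2 + c) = c*(c + 2)^2*(c + 1)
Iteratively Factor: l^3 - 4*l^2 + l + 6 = (l - 3)*(l^2 - l - 2) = (l - 3)*(l - 2)*(l + 1)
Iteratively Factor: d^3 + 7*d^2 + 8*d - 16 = (d + 4)*(d^2 + 3*d - 4) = (d - 1)*(d + 4)*(d + 4)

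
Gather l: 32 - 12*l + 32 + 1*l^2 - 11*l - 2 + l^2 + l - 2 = 2*l^2 - 22*l + 60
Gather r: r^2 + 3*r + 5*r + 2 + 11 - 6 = r^2 + 8*r + 7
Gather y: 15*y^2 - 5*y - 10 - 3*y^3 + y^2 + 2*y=-3*y^3 + 16*y^2 - 3*y - 10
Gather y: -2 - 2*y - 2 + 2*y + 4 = 0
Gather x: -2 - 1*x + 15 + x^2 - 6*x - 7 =x^2 - 7*x + 6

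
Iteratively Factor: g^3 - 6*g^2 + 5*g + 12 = (g + 1)*(g^2 - 7*g + 12) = (g - 3)*(g + 1)*(g - 4)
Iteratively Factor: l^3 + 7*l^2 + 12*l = (l)*(l^2 + 7*l + 12) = l*(l + 4)*(l + 3)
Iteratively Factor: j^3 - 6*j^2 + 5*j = (j)*(j^2 - 6*j + 5) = j*(j - 5)*(j - 1)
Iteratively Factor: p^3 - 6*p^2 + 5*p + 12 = (p - 4)*(p^2 - 2*p - 3) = (p - 4)*(p + 1)*(p - 3)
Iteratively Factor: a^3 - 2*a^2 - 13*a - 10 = (a - 5)*(a^2 + 3*a + 2) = (a - 5)*(a + 2)*(a + 1)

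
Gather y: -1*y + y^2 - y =y^2 - 2*y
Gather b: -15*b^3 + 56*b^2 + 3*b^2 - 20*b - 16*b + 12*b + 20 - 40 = -15*b^3 + 59*b^2 - 24*b - 20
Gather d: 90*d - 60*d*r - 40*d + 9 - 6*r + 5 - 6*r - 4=d*(50 - 60*r) - 12*r + 10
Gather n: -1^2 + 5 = 4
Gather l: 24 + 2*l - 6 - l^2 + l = -l^2 + 3*l + 18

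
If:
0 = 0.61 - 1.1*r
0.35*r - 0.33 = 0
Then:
No Solution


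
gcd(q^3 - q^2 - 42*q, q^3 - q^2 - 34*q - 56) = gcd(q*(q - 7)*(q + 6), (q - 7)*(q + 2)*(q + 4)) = q - 7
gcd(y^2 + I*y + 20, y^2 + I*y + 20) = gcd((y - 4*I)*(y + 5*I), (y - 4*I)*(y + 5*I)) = y^2 + I*y + 20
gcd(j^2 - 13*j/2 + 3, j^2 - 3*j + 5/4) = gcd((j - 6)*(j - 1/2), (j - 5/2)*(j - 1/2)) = j - 1/2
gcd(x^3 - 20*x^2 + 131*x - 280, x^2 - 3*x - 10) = x - 5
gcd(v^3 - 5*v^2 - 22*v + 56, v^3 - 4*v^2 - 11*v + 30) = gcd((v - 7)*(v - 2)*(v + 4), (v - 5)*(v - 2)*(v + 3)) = v - 2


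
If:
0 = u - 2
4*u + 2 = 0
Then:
No Solution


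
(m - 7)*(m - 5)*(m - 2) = m^3 - 14*m^2 + 59*m - 70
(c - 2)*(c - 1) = c^2 - 3*c + 2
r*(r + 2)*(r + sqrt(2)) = r^3 + sqrt(2)*r^2 + 2*r^2 + 2*sqrt(2)*r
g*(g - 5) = g^2 - 5*g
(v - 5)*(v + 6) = v^2 + v - 30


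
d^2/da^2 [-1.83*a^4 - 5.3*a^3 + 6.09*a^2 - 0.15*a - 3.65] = -21.96*a^2 - 31.8*a + 12.18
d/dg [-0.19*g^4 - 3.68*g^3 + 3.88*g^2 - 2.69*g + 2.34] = -0.76*g^3 - 11.04*g^2 + 7.76*g - 2.69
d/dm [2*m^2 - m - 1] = 4*m - 1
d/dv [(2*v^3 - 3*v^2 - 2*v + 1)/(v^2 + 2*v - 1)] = 2*v*(v^3 + 4*v^2 - 5*v + 2)/(v^4 + 4*v^3 + 2*v^2 - 4*v + 1)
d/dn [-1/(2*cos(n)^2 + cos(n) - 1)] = -(4*cos(n) + 1)*sin(n)/(cos(n) + cos(2*n))^2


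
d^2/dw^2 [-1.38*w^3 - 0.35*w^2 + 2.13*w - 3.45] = -8.28*w - 0.7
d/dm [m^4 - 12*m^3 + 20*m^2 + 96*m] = 4*m^3 - 36*m^2 + 40*m + 96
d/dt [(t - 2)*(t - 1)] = 2*t - 3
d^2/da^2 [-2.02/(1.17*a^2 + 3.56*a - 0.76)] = (5.530356*a^2 + 16.827408*a - 2.02*(2.34*a + 3.56)*(4.68*a + 7.12) - 3.592368)/(1.17*a^2 + 3.56*a - 0.76)^3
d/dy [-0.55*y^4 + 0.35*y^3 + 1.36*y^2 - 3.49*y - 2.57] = -2.2*y^3 + 1.05*y^2 + 2.72*y - 3.49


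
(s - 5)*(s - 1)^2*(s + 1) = s^4 - 6*s^3 + 4*s^2 + 6*s - 5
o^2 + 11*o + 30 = (o + 5)*(o + 6)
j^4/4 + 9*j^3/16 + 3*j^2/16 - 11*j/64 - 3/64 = (j/4 + 1/4)*(j - 1/2)*(j + 1/4)*(j + 3/2)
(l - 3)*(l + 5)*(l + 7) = l^3 + 9*l^2 - l - 105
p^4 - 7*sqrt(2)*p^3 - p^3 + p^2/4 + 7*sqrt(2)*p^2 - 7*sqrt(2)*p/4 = p*(p - 1/2)^2*(p - 7*sqrt(2))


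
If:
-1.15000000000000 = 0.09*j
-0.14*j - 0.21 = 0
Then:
No Solution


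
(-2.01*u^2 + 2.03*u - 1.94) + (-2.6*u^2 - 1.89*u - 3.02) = -4.61*u^2 + 0.14*u - 4.96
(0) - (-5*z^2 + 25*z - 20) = 5*z^2 - 25*z + 20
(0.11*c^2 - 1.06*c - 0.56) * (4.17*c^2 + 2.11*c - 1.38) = 0.4587*c^4 - 4.1881*c^3 - 4.7236*c^2 + 0.2812*c + 0.7728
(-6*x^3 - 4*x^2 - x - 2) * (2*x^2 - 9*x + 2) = -12*x^5 + 46*x^4 + 22*x^3 - 3*x^2 + 16*x - 4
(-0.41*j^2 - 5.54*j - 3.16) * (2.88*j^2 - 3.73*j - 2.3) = -1.1808*j^4 - 14.4259*j^3 + 12.5064*j^2 + 24.5288*j + 7.268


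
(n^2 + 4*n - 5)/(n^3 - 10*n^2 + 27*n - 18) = (n + 5)/(n^2 - 9*n + 18)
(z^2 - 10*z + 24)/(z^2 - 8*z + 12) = (z - 4)/(z - 2)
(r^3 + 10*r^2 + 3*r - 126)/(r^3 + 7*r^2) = 1 + 3/r - 18/r^2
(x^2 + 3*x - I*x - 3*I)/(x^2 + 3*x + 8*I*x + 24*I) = (x - I)/(x + 8*I)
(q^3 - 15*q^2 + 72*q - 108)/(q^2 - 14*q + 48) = (q^2 - 9*q + 18)/(q - 8)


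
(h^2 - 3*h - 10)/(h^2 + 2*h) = (h - 5)/h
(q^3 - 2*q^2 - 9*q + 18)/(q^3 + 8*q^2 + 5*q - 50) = (q^2 - 9)/(q^2 + 10*q + 25)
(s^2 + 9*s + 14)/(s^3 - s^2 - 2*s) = (s^2 + 9*s + 14)/(s*(s^2 - s - 2))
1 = 1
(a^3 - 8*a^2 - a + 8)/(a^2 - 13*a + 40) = (a^2 - 1)/(a - 5)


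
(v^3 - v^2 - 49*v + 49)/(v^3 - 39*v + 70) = (v^2 - 8*v + 7)/(v^2 - 7*v + 10)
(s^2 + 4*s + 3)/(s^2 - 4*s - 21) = (s + 1)/(s - 7)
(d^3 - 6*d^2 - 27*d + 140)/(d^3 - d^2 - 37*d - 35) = (d - 4)/(d + 1)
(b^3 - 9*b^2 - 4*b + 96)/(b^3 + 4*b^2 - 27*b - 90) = (b^2 - 12*b + 32)/(b^2 + b - 30)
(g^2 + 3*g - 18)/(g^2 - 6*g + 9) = (g + 6)/(g - 3)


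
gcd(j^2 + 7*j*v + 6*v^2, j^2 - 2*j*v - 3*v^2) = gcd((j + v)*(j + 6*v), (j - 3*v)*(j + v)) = j + v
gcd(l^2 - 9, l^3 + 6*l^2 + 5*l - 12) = l + 3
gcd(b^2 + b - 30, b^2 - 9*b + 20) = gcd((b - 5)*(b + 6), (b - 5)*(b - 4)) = b - 5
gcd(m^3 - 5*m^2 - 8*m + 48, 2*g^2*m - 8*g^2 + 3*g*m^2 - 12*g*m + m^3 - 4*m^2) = m - 4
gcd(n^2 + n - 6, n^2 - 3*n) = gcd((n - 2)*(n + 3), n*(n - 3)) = 1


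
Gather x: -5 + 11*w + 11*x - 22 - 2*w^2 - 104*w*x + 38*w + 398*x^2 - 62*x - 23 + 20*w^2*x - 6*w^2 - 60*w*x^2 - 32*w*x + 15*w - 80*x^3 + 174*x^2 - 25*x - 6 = -8*w^2 + 64*w - 80*x^3 + x^2*(572 - 60*w) + x*(20*w^2 - 136*w - 76) - 56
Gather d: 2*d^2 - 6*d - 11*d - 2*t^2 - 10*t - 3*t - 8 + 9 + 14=2*d^2 - 17*d - 2*t^2 - 13*t + 15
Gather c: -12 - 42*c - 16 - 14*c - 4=-56*c - 32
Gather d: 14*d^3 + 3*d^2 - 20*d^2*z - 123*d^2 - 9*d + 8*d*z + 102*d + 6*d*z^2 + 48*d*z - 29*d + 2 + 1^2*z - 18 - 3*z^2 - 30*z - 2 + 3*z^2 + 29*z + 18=14*d^3 + d^2*(-20*z - 120) + d*(6*z^2 + 56*z + 64)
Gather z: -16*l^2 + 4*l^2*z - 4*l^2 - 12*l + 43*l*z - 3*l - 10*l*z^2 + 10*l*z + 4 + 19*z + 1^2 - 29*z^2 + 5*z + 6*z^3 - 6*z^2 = -20*l^2 - 15*l + 6*z^3 + z^2*(-10*l - 35) + z*(4*l^2 + 53*l + 24) + 5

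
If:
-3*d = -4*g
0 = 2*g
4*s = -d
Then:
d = 0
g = 0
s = 0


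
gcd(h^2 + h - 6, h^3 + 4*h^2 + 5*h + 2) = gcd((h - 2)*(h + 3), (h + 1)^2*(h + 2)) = 1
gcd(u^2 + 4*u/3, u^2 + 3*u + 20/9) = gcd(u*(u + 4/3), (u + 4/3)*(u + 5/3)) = u + 4/3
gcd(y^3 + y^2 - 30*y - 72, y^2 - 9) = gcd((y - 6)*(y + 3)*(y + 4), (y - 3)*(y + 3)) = y + 3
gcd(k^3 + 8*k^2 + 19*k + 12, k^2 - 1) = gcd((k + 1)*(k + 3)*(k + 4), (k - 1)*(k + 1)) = k + 1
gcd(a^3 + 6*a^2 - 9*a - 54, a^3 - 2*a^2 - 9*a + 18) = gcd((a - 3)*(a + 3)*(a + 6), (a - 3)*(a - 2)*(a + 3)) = a^2 - 9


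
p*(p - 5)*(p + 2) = p^3 - 3*p^2 - 10*p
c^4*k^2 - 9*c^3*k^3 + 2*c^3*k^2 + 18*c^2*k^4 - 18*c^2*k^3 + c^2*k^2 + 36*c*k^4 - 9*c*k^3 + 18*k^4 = (c - 6*k)*(c - 3*k)*(c*k + k)^2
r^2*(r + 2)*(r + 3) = r^4 + 5*r^3 + 6*r^2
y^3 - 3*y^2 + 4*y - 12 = (y - 3)*(y - 2*I)*(y + 2*I)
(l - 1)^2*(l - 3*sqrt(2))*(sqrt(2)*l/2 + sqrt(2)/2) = sqrt(2)*l^4/2 - 3*l^3 - sqrt(2)*l^3/2 - sqrt(2)*l^2/2 + 3*l^2 + sqrt(2)*l/2 + 3*l - 3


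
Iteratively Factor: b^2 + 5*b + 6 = (b + 2)*(b + 3)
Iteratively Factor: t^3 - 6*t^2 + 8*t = (t - 2)*(t^2 - 4*t) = (t - 4)*(t - 2)*(t)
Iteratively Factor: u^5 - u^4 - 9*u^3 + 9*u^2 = (u - 3)*(u^4 + 2*u^3 - 3*u^2) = u*(u - 3)*(u^3 + 2*u^2 - 3*u) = u*(u - 3)*(u + 3)*(u^2 - u) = u^2*(u - 3)*(u + 3)*(u - 1)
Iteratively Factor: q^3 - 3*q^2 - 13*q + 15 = (q - 1)*(q^2 - 2*q - 15) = (q - 5)*(q - 1)*(q + 3)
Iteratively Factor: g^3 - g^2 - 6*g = (g)*(g^2 - g - 6) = g*(g + 2)*(g - 3)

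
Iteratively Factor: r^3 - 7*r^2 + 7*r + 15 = (r - 3)*(r^2 - 4*r - 5) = (r - 3)*(r + 1)*(r - 5)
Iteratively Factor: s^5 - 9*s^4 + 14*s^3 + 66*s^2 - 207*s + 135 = (s + 3)*(s^4 - 12*s^3 + 50*s^2 - 84*s + 45) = (s - 1)*(s + 3)*(s^3 - 11*s^2 + 39*s - 45) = (s - 3)*(s - 1)*(s + 3)*(s^2 - 8*s + 15) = (s - 3)^2*(s - 1)*(s + 3)*(s - 5)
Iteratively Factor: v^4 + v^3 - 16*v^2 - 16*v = (v)*(v^3 + v^2 - 16*v - 16) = v*(v - 4)*(v^2 + 5*v + 4) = v*(v - 4)*(v + 4)*(v + 1)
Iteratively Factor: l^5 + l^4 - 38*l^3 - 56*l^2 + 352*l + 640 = (l + 4)*(l^4 - 3*l^3 - 26*l^2 + 48*l + 160) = (l - 5)*(l + 4)*(l^3 + 2*l^2 - 16*l - 32) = (l - 5)*(l - 4)*(l + 4)*(l^2 + 6*l + 8) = (l - 5)*(l - 4)*(l + 4)^2*(l + 2)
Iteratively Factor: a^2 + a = (a)*(a + 1)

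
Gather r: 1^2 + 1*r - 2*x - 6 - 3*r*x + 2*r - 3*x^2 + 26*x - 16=r*(3 - 3*x) - 3*x^2 + 24*x - 21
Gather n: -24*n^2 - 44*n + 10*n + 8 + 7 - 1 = -24*n^2 - 34*n + 14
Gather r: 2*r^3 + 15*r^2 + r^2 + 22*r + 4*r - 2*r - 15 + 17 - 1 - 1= 2*r^3 + 16*r^2 + 24*r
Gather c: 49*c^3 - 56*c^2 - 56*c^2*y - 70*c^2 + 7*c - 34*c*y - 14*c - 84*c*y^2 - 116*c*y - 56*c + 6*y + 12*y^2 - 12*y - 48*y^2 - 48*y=49*c^3 + c^2*(-56*y - 126) + c*(-84*y^2 - 150*y - 63) - 36*y^2 - 54*y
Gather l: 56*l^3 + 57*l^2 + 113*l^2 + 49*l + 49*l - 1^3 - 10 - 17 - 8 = 56*l^3 + 170*l^2 + 98*l - 36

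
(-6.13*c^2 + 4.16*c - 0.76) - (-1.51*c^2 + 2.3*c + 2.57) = -4.62*c^2 + 1.86*c - 3.33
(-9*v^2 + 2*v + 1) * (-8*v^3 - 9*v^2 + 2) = 72*v^5 + 65*v^4 - 26*v^3 - 27*v^2 + 4*v + 2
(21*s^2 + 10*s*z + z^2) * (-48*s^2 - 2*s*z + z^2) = -1008*s^4 - 522*s^3*z - 47*s^2*z^2 + 8*s*z^3 + z^4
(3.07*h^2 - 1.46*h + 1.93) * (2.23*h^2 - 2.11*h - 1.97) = 6.8461*h^4 - 9.7335*h^3 + 1.3366*h^2 - 1.1961*h - 3.8021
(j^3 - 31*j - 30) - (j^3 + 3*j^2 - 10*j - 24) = -3*j^2 - 21*j - 6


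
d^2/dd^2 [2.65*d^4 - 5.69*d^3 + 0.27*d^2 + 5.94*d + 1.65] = 31.8*d^2 - 34.14*d + 0.54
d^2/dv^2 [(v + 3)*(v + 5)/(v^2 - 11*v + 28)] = 2*(19*v^3 - 39*v^2 - 1167*v + 4643)/(v^6 - 33*v^5 + 447*v^4 - 3179*v^3 + 12516*v^2 - 25872*v + 21952)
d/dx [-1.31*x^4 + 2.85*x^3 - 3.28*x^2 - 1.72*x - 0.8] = -5.24*x^3 + 8.55*x^2 - 6.56*x - 1.72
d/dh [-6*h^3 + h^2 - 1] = 2*h*(1 - 9*h)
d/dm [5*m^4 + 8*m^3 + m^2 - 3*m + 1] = 20*m^3 + 24*m^2 + 2*m - 3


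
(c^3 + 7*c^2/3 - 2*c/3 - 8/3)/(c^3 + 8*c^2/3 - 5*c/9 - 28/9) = 3*(c + 2)/(3*c + 7)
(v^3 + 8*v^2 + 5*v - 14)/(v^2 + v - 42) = (v^2 + v - 2)/(v - 6)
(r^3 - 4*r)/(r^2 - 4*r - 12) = r*(r - 2)/(r - 6)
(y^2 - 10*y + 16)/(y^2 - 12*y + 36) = (y^2 - 10*y + 16)/(y^2 - 12*y + 36)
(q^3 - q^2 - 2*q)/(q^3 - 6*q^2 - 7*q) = (q - 2)/(q - 7)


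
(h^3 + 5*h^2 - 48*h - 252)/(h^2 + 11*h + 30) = (h^2 - h - 42)/(h + 5)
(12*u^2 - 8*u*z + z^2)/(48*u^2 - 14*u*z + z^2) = (-2*u + z)/(-8*u + z)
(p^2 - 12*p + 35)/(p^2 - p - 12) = (-p^2 + 12*p - 35)/(-p^2 + p + 12)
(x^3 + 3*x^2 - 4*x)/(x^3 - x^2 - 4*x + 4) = x*(x + 4)/(x^2 - 4)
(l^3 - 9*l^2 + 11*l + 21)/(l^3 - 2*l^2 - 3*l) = (l - 7)/l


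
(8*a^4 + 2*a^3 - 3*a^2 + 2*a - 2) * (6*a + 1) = 48*a^5 + 20*a^4 - 16*a^3 + 9*a^2 - 10*a - 2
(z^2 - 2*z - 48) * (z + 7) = z^3 + 5*z^2 - 62*z - 336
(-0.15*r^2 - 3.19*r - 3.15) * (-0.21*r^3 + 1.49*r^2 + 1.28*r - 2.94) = 0.0315*r^5 + 0.4464*r^4 - 4.2836*r^3 - 8.3357*r^2 + 5.3466*r + 9.261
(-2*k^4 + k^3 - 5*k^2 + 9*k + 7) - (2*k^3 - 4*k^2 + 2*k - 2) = -2*k^4 - k^3 - k^2 + 7*k + 9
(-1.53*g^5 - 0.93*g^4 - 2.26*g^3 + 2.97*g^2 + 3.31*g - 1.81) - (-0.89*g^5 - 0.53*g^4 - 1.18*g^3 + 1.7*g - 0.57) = -0.64*g^5 - 0.4*g^4 - 1.08*g^3 + 2.97*g^2 + 1.61*g - 1.24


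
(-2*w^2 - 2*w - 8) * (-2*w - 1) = 4*w^3 + 6*w^2 + 18*w + 8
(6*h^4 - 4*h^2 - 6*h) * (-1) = -6*h^4 + 4*h^2 + 6*h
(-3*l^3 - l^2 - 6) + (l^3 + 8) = -2*l^3 - l^2 + 2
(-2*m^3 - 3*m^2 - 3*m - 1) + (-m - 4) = -2*m^3 - 3*m^2 - 4*m - 5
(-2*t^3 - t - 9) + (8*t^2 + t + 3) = -2*t^3 + 8*t^2 - 6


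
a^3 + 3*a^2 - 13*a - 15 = (a - 3)*(a + 1)*(a + 5)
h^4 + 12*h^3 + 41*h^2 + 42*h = h*(h + 2)*(h + 3)*(h + 7)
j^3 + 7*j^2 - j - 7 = (j - 1)*(j + 1)*(j + 7)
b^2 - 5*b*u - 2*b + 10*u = (b - 2)*(b - 5*u)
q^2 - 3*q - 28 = (q - 7)*(q + 4)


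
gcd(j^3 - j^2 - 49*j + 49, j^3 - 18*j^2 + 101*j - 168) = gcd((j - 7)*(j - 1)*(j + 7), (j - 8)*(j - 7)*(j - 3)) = j - 7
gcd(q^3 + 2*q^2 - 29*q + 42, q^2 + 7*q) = q + 7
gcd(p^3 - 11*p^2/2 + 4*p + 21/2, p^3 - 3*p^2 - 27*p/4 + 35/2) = p - 7/2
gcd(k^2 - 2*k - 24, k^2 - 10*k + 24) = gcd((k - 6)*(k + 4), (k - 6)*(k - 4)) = k - 6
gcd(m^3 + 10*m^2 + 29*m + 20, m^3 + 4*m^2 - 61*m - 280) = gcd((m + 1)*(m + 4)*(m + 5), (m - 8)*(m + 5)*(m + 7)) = m + 5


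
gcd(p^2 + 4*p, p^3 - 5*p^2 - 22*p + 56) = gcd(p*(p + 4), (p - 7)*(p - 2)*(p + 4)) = p + 4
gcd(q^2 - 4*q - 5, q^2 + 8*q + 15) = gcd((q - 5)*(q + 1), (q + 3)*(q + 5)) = 1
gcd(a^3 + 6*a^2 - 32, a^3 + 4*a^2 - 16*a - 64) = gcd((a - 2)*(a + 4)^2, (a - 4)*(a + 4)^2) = a^2 + 8*a + 16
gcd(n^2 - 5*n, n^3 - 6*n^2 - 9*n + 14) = 1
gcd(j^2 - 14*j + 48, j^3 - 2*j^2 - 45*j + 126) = j - 6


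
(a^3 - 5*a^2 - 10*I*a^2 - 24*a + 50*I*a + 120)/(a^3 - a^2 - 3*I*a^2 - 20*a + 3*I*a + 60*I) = (a^2 - 10*I*a - 24)/(a^2 + a*(4 - 3*I) - 12*I)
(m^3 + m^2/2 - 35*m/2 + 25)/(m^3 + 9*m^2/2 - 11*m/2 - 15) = (2*m - 5)/(2*m + 3)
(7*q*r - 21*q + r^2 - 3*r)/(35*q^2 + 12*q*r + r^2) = (r - 3)/(5*q + r)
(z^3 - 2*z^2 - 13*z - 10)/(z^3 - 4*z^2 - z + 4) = (z^2 - 3*z - 10)/(z^2 - 5*z + 4)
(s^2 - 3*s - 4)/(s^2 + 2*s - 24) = (s + 1)/(s + 6)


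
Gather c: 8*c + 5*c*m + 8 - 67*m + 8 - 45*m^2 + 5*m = c*(5*m + 8) - 45*m^2 - 62*m + 16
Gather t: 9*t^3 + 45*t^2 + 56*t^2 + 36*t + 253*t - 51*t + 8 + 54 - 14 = 9*t^3 + 101*t^2 + 238*t + 48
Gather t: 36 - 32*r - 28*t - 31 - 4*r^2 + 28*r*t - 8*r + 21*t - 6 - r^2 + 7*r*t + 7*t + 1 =-5*r^2 + 35*r*t - 40*r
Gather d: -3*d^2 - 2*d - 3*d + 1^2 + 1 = -3*d^2 - 5*d + 2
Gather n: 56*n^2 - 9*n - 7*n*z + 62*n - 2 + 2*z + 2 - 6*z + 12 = 56*n^2 + n*(53 - 7*z) - 4*z + 12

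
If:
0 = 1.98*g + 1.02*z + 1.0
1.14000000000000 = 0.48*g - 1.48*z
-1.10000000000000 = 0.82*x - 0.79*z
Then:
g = -0.09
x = -2.11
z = -0.80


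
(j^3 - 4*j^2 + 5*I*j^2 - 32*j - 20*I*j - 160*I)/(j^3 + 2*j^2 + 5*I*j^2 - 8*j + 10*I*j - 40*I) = (j - 8)/(j - 2)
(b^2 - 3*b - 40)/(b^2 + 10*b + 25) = (b - 8)/(b + 5)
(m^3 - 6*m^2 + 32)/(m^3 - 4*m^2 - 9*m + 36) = (m^2 - 2*m - 8)/(m^2 - 9)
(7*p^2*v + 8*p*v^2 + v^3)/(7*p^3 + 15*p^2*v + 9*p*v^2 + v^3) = v/(p + v)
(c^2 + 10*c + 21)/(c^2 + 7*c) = (c + 3)/c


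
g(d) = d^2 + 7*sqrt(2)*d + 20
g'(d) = 2*d + 7*sqrt(2)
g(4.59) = 86.51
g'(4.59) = 19.08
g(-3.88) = -3.36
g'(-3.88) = 2.14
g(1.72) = 39.99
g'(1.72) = 13.34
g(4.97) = 93.90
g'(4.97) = 19.84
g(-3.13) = -1.19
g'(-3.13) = 3.64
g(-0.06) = 19.41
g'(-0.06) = 9.78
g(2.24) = 47.19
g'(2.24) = 14.38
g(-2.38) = 2.10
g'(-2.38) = 5.14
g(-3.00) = -0.70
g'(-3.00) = 3.90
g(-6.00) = -3.40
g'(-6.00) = -2.10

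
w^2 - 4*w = w*(w - 4)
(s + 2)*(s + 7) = s^2 + 9*s + 14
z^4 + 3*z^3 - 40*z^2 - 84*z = z*(z - 6)*(z + 2)*(z + 7)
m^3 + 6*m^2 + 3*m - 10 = (m - 1)*(m + 2)*(m + 5)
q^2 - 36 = (q - 6)*(q + 6)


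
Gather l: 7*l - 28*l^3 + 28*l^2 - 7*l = -28*l^3 + 28*l^2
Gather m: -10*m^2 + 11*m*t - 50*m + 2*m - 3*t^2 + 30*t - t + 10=-10*m^2 + m*(11*t - 48) - 3*t^2 + 29*t + 10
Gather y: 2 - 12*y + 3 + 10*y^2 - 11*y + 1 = 10*y^2 - 23*y + 6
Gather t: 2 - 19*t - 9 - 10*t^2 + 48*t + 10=-10*t^2 + 29*t + 3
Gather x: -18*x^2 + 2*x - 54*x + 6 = -18*x^2 - 52*x + 6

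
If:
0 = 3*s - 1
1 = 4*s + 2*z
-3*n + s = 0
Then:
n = 1/9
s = 1/3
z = -1/6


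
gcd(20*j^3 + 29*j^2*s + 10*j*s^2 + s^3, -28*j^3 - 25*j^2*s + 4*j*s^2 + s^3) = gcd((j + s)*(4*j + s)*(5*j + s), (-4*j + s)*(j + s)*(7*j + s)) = j + s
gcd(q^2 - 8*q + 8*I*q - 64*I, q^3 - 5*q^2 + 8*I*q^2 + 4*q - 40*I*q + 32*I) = q + 8*I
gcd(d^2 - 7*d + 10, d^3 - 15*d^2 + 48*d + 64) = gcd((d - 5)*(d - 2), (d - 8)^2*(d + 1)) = 1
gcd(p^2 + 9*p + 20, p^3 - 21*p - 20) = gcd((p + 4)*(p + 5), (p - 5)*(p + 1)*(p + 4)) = p + 4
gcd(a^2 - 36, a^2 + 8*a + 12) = a + 6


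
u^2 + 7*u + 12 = (u + 3)*(u + 4)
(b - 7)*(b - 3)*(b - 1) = b^3 - 11*b^2 + 31*b - 21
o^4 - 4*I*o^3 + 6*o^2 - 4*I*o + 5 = (o - 5*I)*(o - I)*(o + I)^2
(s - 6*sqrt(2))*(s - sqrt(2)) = s^2 - 7*sqrt(2)*s + 12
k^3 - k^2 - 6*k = k*(k - 3)*(k + 2)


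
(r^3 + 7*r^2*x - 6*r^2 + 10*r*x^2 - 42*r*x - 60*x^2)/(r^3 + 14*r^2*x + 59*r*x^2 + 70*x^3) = (r - 6)/(r + 7*x)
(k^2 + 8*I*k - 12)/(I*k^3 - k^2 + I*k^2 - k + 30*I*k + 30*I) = (-I*k + 2)/(k^2 + k*(1 - 5*I) - 5*I)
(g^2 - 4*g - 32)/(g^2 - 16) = (g - 8)/(g - 4)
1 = 1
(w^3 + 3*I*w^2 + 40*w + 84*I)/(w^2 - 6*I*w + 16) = (w^2 + I*w + 42)/(w - 8*I)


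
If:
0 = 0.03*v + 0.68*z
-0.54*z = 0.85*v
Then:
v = 0.00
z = 0.00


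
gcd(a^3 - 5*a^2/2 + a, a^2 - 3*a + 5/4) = a - 1/2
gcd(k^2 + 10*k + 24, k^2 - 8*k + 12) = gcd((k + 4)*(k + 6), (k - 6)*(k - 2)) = 1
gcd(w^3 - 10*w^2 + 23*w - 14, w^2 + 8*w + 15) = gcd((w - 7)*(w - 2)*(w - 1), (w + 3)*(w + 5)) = 1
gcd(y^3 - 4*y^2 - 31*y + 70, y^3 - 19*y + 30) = y^2 + 3*y - 10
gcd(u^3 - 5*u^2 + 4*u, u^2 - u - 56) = 1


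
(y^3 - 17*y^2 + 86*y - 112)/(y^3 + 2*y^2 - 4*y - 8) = (y^2 - 15*y + 56)/(y^2 + 4*y + 4)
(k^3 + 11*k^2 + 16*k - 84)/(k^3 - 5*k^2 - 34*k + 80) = (k^2 + 13*k + 42)/(k^2 - 3*k - 40)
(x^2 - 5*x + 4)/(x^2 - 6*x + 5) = (x - 4)/(x - 5)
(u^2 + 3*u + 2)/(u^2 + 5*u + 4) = (u + 2)/(u + 4)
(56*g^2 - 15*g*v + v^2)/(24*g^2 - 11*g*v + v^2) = (-7*g + v)/(-3*g + v)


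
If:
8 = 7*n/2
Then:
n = 16/7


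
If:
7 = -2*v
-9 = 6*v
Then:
No Solution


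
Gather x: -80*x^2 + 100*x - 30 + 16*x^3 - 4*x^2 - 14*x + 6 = 16*x^3 - 84*x^2 + 86*x - 24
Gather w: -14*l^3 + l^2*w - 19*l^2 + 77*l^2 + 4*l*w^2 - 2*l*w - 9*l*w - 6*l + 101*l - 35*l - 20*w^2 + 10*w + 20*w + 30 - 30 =-14*l^3 + 58*l^2 + 60*l + w^2*(4*l - 20) + w*(l^2 - 11*l + 30)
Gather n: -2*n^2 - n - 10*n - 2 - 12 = -2*n^2 - 11*n - 14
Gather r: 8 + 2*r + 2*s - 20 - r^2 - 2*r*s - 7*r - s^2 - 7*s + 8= -r^2 + r*(-2*s - 5) - s^2 - 5*s - 4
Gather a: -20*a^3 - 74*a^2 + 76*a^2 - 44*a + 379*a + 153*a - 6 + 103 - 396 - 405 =-20*a^3 + 2*a^2 + 488*a - 704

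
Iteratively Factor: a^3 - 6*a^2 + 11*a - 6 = (a - 2)*(a^2 - 4*a + 3) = (a - 2)*(a - 1)*(a - 3)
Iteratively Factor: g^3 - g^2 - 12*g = (g)*(g^2 - g - 12) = g*(g - 4)*(g + 3)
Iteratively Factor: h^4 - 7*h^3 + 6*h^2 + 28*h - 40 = (h - 5)*(h^3 - 2*h^2 - 4*h + 8) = (h - 5)*(h - 2)*(h^2 - 4) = (h - 5)*(h - 2)*(h + 2)*(h - 2)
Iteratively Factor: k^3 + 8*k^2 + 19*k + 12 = (k + 4)*(k^2 + 4*k + 3) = (k + 1)*(k + 4)*(k + 3)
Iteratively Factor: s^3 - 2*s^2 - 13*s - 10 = (s + 2)*(s^2 - 4*s - 5) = (s - 5)*(s + 2)*(s + 1)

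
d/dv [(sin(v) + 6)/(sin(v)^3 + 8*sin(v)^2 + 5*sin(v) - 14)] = -2*(sin(v)^3 + 13*sin(v)^2 + 48*sin(v) + 22)*cos(v)/(sin(v)^3 + 8*sin(v)^2 + 5*sin(v) - 14)^2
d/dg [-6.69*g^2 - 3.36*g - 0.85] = -13.38*g - 3.36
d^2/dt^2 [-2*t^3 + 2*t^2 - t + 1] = 4 - 12*t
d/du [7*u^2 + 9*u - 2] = 14*u + 9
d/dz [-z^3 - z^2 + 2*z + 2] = -3*z^2 - 2*z + 2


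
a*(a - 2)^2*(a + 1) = a^4 - 3*a^3 + 4*a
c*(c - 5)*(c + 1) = c^3 - 4*c^2 - 5*c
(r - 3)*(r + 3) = r^2 - 9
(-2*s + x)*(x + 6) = -2*s*x - 12*s + x^2 + 6*x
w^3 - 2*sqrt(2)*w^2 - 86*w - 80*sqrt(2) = (w - 8*sqrt(2))*(w + sqrt(2))*(w + 5*sqrt(2))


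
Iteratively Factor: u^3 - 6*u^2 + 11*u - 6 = (u - 2)*(u^2 - 4*u + 3) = (u - 3)*(u - 2)*(u - 1)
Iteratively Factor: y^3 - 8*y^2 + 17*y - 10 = (y - 1)*(y^2 - 7*y + 10) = (y - 2)*(y - 1)*(y - 5)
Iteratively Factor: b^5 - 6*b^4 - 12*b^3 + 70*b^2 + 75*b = (b + 3)*(b^4 - 9*b^3 + 15*b^2 + 25*b) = b*(b + 3)*(b^3 - 9*b^2 + 15*b + 25) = b*(b - 5)*(b + 3)*(b^2 - 4*b - 5) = b*(b - 5)^2*(b + 3)*(b + 1)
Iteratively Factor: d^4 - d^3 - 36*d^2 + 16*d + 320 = (d + 4)*(d^3 - 5*d^2 - 16*d + 80) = (d - 4)*(d + 4)*(d^2 - d - 20) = (d - 4)*(d + 4)^2*(d - 5)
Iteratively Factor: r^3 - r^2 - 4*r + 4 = (r - 2)*(r^2 + r - 2) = (r - 2)*(r + 2)*(r - 1)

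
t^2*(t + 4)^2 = t^4 + 8*t^3 + 16*t^2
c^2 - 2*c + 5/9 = (c - 5/3)*(c - 1/3)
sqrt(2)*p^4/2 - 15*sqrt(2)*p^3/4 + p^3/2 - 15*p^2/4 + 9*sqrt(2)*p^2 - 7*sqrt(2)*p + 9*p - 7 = (p - 7/2)*(p - 2)^2*(sqrt(2)*p/2 + 1/2)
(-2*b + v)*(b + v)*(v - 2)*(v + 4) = -2*b^2*v^2 - 4*b^2*v + 16*b^2 - b*v^3 - 2*b*v^2 + 8*b*v + v^4 + 2*v^3 - 8*v^2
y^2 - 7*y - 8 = (y - 8)*(y + 1)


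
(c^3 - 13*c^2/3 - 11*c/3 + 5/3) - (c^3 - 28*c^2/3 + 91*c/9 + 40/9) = 5*c^2 - 124*c/9 - 25/9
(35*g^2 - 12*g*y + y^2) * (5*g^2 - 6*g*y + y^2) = 175*g^4 - 270*g^3*y + 112*g^2*y^2 - 18*g*y^3 + y^4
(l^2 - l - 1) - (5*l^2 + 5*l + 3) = -4*l^2 - 6*l - 4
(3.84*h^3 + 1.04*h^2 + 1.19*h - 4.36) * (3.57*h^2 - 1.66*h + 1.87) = 13.7088*h^5 - 2.6616*h^4 + 9.7027*h^3 - 15.5958*h^2 + 9.4629*h - 8.1532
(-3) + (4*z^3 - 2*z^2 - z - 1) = 4*z^3 - 2*z^2 - z - 4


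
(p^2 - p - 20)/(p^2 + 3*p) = (p^2 - p - 20)/(p*(p + 3))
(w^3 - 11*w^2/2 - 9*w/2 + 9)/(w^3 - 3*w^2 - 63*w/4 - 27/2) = 2*(w - 1)/(2*w + 3)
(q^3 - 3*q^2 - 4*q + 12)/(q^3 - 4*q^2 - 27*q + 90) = (q^2 - 4)/(q^2 - q - 30)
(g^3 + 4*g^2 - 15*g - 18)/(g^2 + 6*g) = g - 2 - 3/g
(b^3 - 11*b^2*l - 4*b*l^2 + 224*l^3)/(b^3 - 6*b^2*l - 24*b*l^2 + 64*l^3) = (b - 7*l)/(b - 2*l)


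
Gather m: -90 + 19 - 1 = -72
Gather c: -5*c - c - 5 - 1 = -6*c - 6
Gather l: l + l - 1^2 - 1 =2*l - 2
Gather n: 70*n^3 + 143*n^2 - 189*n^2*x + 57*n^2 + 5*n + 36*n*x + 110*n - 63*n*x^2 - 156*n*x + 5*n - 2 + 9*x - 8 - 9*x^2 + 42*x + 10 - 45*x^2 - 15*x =70*n^3 + n^2*(200 - 189*x) + n*(-63*x^2 - 120*x + 120) - 54*x^2 + 36*x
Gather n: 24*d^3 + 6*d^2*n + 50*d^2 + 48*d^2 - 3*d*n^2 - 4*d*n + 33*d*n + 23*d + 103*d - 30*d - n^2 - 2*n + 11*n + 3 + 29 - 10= 24*d^3 + 98*d^2 + 96*d + n^2*(-3*d - 1) + n*(6*d^2 + 29*d + 9) + 22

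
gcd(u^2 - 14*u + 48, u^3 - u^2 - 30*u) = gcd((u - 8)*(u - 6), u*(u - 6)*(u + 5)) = u - 6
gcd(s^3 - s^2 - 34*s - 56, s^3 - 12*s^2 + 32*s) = 1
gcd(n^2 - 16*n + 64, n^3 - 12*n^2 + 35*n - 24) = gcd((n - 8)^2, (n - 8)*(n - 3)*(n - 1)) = n - 8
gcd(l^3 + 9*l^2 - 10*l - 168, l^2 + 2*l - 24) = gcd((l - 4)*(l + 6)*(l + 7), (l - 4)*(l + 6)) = l^2 + 2*l - 24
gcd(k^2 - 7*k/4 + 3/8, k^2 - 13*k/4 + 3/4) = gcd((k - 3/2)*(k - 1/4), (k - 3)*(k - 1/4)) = k - 1/4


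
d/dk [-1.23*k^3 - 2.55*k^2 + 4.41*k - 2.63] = -3.69*k^2 - 5.1*k + 4.41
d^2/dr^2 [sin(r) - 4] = -sin(r)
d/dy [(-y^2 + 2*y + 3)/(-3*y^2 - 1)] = 2*(3*y^2 + 10*y - 1)/(9*y^4 + 6*y^2 + 1)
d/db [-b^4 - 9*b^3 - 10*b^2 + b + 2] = -4*b^3 - 27*b^2 - 20*b + 1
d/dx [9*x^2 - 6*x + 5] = 18*x - 6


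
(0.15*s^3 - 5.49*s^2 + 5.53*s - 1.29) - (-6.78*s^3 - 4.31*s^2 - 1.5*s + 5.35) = 6.93*s^3 - 1.18*s^2 + 7.03*s - 6.64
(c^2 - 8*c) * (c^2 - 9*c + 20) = c^4 - 17*c^3 + 92*c^2 - 160*c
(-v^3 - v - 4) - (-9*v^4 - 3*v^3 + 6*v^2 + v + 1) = 9*v^4 + 2*v^3 - 6*v^2 - 2*v - 5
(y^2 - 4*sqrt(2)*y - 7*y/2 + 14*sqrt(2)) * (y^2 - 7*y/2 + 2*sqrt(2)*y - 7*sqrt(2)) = y^4 - 7*y^3 - 2*sqrt(2)*y^3 - 15*y^2/4 + 14*sqrt(2)*y^2 - 49*sqrt(2)*y/2 + 112*y - 196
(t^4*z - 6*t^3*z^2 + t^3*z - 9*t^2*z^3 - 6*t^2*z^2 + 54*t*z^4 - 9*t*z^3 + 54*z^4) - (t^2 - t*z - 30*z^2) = t^4*z - 6*t^3*z^2 + t^3*z - 9*t^2*z^3 - 6*t^2*z^2 - t^2 + 54*t*z^4 - 9*t*z^3 + t*z + 54*z^4 + 30*z^2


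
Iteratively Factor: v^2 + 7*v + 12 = (v + 4)*(v + 3)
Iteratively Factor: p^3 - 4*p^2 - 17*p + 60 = (p - 5)*(p^2 + p - 12) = (p - 5)*(p + 4)*(p - 3)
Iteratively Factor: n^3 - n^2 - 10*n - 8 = (n + 2)*(n^2 - 3*n - 4) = (n + 1)*(n + 2)*(n - 4)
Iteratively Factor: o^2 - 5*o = (o - 5)*(o)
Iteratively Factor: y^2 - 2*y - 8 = (y - 4)*(y + 2)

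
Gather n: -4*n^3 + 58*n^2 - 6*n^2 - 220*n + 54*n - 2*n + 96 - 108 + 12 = -4*n^3 + 52*n^2 - 168*n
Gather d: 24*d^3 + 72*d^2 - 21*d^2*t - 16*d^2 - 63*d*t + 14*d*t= 24*d^3 + d^2*(56 - 21*t) - 49*d*t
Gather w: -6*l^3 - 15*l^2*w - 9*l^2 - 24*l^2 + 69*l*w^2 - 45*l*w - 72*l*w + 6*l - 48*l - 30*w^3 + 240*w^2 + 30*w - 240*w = -6*l^3 - 33*l^2 - 42*l - 30*w^3 + w^2*(69*l + 240) + w*(-15*l^2 - 117*l - 210)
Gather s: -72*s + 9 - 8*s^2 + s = -8*s^2 - 71*s + 9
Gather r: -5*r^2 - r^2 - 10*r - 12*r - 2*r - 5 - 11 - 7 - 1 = -6*r^2 - 24*r - 24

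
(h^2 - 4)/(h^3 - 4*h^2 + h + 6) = (h + 2)/(h^2 - 2*h - 3)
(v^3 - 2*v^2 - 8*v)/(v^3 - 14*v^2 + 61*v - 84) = v*(v + 2)/(v^2 - 10*v + 21)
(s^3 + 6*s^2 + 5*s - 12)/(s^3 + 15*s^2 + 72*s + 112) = (s^2 + 2*s - 3)/(s^2 + 11*s + 28)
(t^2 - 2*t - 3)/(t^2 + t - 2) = (t^2 - 2*t - 3)/(t^2 + t - 2)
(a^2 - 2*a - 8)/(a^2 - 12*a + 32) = (a + 2)/(a - 8)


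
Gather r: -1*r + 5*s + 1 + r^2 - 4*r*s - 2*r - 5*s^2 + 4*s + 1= r^2 + r*(-4*s - 3) - 5*s^2 + 9*s + 2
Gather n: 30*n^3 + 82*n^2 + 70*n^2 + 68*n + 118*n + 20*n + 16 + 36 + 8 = 30*n^3 + 152*n^2 + 206*n + 60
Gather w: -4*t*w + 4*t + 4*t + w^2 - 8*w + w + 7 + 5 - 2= 8*t + w^2 + w*(-4*t - 7) + 10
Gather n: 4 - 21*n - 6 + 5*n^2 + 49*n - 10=5*n^2 + 28*n - 12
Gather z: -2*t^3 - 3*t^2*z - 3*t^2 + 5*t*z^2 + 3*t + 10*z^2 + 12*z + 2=-2*t^3 - 3*t^2 + 3*t + z^2*(5*t + 10) + z*(12 - 3*t^2) + 2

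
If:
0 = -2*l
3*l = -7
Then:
No Solution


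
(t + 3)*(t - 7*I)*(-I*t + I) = -I*t^3 - 7*t^2 - 2*I*t^2 - 14*t + 3*I*t + 21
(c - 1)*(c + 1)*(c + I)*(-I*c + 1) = -I*c^4 + 2*c^3 + 2*I*c^2 - 2*c - I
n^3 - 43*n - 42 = (n - 7)*(n + 1)*(n + 6)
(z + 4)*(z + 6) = z^2 + 10*z + 24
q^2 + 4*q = q*(q + 4)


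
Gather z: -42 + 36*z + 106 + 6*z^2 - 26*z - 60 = 6*z^2 + 10*z + 4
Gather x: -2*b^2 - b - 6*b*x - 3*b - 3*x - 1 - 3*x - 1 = -2*b^2 - 4*b + x*(-6*b - 6) - 2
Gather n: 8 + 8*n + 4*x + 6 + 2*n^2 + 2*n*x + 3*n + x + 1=2*n^2 + n*(2*x + 11) + 5*x + 15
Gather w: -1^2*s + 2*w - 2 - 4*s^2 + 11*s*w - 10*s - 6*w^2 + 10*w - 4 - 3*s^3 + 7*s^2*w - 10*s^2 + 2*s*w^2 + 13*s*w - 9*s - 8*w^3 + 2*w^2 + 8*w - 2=-3*s^3 - 14*s^2 - 20*s - 8*w^3 + w^2*(2*s - 4) + w*(7*s^2 + 24*s + 20) - 8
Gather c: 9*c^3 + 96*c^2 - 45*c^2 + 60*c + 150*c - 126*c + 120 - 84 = 9*c^3 + 51*c^2 + 84*c + 36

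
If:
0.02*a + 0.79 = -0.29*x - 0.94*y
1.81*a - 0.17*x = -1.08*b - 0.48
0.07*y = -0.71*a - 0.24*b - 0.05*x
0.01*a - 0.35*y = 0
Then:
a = 1.17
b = -2.86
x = -2.91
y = 0.03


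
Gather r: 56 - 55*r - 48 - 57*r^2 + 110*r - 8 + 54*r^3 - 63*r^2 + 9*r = 54*r^3 - 120*r^2 + 64*r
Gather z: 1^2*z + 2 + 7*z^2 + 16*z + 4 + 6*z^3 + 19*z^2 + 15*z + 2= 6*z^3 + 26*z^2 + 32*z + 8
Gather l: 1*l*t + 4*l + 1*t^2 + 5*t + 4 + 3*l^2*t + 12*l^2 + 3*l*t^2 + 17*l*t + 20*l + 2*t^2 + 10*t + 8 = l^2*(3*t + 12) + l*(3*t^2 + 18*t + 24) + 3*t^2 + 15*t + 12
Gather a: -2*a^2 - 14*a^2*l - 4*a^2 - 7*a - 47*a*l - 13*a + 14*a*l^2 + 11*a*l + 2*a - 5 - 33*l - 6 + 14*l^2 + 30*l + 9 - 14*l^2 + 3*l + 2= a^2*(-14*l - 6) + a*(14*l^2 - 36*l - 18)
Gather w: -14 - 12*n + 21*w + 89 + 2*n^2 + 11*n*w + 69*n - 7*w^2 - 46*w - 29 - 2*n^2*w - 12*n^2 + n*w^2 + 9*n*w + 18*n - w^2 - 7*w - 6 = -10*n^2 + 75*n + w^2*(n - 8) + w*(-2*n^2 + 20*n - 32) + 40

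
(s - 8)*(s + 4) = s^2 - 4*s - 32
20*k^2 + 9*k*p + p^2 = (4*k + p)*(5*k + p)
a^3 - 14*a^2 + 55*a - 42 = (a - 7)*(a - 6)*(a - 1)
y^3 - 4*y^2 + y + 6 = (y - 3)*(y - 2)*(y + 1)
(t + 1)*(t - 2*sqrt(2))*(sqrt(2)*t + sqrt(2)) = sqrt(2)*t^3 - 4*t^2 + 2*sqrt(2)*t^2 - 8*t + sqrt(2)*t - 4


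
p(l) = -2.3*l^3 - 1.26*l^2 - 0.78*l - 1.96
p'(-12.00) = -964.14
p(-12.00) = 3800.36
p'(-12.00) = -964.14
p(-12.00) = 3800.36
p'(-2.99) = -54.93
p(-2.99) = 50.59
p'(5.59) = -230.48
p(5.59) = -447.45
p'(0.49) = -3.67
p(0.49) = -2.92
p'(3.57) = -97.72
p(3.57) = -125.45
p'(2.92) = -66.97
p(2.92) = -72.24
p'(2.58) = -53.21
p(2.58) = -51.86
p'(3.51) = -94.63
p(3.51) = -119.68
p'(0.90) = -8.64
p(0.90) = -5.36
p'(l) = -6.9*l^2 - 2.52*l - 0.78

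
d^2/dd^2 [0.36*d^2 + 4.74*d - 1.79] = 0.720000000000000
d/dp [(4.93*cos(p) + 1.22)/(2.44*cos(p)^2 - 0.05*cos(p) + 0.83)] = (12.0292*cos(p)^2 + 5.9536*cos(p) - 4.1529)*sin(p)/(5.9536*cos(p)^4 - 0.244*cos(p)^3 + 4.0529*cos(p)^2 - 0.083*cos(p) + 0.6889)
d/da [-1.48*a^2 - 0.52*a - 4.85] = -2.96*a - 0.52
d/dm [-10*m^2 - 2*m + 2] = -20*m - 2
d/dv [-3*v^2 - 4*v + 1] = -6*v - 4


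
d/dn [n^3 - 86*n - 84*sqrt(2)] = 3*n^2 - 86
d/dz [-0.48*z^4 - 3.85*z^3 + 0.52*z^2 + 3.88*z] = -1.92*z^3 - 11.55*z^2 + 1.04*z + 3.88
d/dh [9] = 0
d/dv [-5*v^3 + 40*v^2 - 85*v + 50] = -15*v^2 + 80*v - 85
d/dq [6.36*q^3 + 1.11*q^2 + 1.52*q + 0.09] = 19.08*q^2 + 2.22*q + 1.52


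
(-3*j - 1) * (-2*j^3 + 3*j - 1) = 6*j^4 + 2*j^3 - 9*j^2 + 1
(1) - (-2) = 3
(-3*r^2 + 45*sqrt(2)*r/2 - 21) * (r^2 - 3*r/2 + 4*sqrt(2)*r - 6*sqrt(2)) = -3*r^4 + 9*r^3/2 + 21*sqrt(2)*r^3/2 - 63*sqrt(2)*r^2/4 + 159*r^2 - 477*r/2 - 84*sqrt(2)*r + 126*sqrt(2)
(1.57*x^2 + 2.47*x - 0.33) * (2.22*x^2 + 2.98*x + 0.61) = 3.4854*x^4 + 10.162*x^3 + 7.5857*x^2 + 0.5233*x - 0.2013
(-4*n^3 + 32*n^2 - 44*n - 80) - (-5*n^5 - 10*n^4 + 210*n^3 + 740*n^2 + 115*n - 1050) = 5*n^5 + 10*n^4 - 214*n^3 - 708*n^2 - 159*n + 970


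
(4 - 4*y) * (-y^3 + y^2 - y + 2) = 4*y^4 - 8*y^3 + 8*y^2 - 12*y + 8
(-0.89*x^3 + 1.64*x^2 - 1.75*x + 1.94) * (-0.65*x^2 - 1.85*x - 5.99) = 0.5785*x^5 + 0.5805*x^4 + 3.4346*x^3 - 7.8471*x^2 + 6.8935*x - 11.6206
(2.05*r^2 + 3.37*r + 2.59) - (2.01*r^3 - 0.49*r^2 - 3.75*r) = -2.01*r^3 + 2.54*r^2 + 7.12*r + 2.59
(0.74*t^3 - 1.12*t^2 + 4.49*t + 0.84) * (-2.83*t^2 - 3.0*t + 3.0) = -2.0942*t^5 + 0.949600000000001*t^4 - 7.1267*t^3 - 19.2072*t^2 + 10.95*t + 2.52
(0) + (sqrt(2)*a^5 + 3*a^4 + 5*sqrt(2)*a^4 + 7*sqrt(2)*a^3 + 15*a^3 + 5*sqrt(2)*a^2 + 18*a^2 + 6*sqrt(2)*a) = sqrt(2)*a^5 + 3*a^4 + 5*sqrt(2)*a^4 + 7*sqrt(2)*a^3 + 15*a^3 + 5*sqrt(2)*a^2 + 18*a^2 + 6*sqrt(2)*a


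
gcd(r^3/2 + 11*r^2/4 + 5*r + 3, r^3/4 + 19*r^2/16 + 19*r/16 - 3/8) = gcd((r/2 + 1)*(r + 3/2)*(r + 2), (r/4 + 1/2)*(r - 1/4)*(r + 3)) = r + 2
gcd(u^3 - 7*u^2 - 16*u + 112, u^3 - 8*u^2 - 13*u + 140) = u^2 - 3*u - 28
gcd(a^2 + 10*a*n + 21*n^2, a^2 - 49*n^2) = a + 7*n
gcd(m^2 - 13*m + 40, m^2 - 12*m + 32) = m - 8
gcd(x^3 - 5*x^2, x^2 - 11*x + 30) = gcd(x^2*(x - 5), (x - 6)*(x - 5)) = x - 5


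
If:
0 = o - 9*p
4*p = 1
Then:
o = 9/4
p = 1/4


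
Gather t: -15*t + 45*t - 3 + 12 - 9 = 30*t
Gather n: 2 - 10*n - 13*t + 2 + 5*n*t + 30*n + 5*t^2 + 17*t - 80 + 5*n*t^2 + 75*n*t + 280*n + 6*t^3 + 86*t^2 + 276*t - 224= n*(5*t^2 + 80*t + 300) + 6*t^3 + 91*t^2 + 280*t - 300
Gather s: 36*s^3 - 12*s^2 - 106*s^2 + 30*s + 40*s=36*s^3 - 118*s^2 + 70*s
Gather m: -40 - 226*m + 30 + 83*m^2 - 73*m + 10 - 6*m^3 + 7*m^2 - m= -6*m^3 + 90*m^2 - 300*m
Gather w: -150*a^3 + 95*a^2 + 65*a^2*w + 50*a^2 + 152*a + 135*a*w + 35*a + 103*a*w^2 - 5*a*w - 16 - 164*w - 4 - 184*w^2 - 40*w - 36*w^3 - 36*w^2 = -150*a^3 + 145*a^2 + 187*a - 36*w^3 + w^2*(103*a - 220) + w*(65*a^2 + 130*a - 204) - 20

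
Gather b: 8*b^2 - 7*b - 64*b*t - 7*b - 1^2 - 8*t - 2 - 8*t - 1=8*b^2 + b*(-64*t - 14) - 16*t - 4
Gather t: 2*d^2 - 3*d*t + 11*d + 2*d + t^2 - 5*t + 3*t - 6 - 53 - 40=2*d^2 + 13*d + t^2 + t*(-3*d - 2) - 99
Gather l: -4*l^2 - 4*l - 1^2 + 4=-4*l^2 - 4*l + 3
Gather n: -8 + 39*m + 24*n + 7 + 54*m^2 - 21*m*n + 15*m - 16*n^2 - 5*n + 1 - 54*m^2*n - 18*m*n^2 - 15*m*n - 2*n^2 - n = 54*m^2 + 54*m + n^2*(-18*m - 18) + n*(-54*m^2 - 36*m + 18)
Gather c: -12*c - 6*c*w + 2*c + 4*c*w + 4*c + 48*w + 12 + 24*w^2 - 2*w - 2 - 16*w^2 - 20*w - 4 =c*(-2*w - 6) + 8*w^2 + 26*w + 6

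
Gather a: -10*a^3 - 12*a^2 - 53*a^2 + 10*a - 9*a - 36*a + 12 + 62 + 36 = -10*a^3 - 65*a^2 - 35*a + 110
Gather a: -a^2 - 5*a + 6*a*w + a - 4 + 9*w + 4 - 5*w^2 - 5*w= -a^2 + a*(6*w - 4) - 5*w^2 + 4*w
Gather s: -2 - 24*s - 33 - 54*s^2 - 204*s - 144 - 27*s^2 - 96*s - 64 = -81*s^2 - 324*s - 243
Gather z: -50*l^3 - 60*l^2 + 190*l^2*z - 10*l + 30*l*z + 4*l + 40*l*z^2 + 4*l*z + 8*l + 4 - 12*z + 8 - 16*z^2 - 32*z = -50*l^3 - 60*l^2 + 2*l + z^2*(40*l - 16) + z*(190*l^2 + 34*l - 44) + 12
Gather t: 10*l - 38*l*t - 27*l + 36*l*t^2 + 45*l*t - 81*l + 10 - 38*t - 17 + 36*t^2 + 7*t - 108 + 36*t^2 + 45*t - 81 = -98*l + t^2*(36*l + 72) + t*(7*l + 14) - 196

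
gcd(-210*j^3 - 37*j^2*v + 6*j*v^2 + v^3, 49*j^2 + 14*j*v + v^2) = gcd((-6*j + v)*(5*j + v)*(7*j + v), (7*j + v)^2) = 7*j + v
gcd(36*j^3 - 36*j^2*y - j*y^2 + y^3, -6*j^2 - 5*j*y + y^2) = -6*j + y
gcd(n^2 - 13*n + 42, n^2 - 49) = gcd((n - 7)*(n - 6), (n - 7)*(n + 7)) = n - 7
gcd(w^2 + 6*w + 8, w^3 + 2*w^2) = w + 2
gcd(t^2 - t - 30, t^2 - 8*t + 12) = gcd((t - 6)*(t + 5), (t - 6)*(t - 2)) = t - 6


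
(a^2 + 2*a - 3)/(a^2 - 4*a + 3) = (a + 3)/(a - 3)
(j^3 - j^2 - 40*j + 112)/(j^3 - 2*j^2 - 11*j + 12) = (j^2 + 3*j - 28)/(j^2 + 2*j - 3)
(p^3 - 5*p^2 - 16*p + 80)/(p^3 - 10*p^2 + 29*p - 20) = (p + 4)/(p - 1)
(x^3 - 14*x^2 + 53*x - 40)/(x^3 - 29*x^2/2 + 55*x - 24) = 2*(x^2 - 6*x + 5)/(2*x^2 - 13*x + 6)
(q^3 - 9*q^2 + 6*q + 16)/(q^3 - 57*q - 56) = (q - 2)/(q + 7)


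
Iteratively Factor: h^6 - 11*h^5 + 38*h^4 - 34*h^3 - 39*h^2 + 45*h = (h)*(h^5 - 11*h^4 + 38*h^3 - 34*h^2 - 39*h + 45) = h*(h - 5)*(h^4 - 6*h^3 + 8*h^2 + 6*h - 9) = h*(h - 5)*(h - 3)*(h^3 - 3*h^2 - h + 3) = h*(h - 5)*(h - 3)*(h - 1)*(h^2 - 2*h - 3) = h*(h - 5)*(h - 3)*(h - 1)*(h + 1)*(h - 3)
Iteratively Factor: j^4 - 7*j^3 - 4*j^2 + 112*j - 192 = (j - 4)*(j^3 - 3*j^2 - 16*j + 48) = (j - 4)^2*(j^2 + j - 12) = (j - 4)^2*(j - 3)*(j + 4)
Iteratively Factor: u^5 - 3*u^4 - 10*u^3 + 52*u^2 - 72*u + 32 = (u - 1)*(u^4 - 2*u^3 - 12*u^2 + 40*u - 32) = (u - 2)*(u - 1)*(u^3 - 12*u + 16) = (u - 2)^2*(u - 1)*(u^2 + 2*u - 8) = (u - 2)^2*(u - 1)*(u + 4)*(u - 2)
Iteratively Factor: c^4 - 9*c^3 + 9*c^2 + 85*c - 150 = (c - 5)*(c^3 - 4*c^2 - 11*c + 30) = (c - 5)^2*(c^2 + c - 6) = (c - 5)^2*(c - 2)*(c + 3)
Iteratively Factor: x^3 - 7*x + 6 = (x + 3)*(x^2 - 3*x + 2) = (x - 1)*(x + 3)*(x - 2)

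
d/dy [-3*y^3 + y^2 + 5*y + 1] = -9*y^2 + 2*y + 5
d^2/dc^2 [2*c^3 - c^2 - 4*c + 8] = 12*c - 2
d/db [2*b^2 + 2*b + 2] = 4*b + 2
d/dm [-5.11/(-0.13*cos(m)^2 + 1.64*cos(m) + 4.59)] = (1.3286*cos(m) - 8.3804)*sin(m)/(-0.13*cos(m)^2 + 1.64*cos(m) + 4.59)^2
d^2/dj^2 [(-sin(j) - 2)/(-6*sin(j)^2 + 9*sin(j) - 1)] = (-36*sin(j)^5 - 342*sin(j)^4 + 432*sin(j)^3 + 309*sin(j)^2 - 703*sin(j) + 318)/(6*sin(j)^2 - 9*sin(j) + 1)^3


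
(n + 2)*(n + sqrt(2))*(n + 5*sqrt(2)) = n^3 + 2*n^2 + 6*sqrt(2)*n^2 + 10*n + 12*sqrt(2)*n + 20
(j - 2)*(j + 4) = j^2 + 2*j - 8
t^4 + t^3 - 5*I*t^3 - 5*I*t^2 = t^2*(t + 1)*(t - 5*I)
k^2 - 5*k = k*(k - 5)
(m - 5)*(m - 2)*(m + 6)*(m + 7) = m^4 + 6*m^3 - 39*m^2 - 164*m + 420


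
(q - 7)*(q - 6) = q^2 - 13*q + 42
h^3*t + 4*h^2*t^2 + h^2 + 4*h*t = h*(h + 4*t)*(h*t + 1)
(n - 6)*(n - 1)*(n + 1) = n^3 - 6*n^2 - n + 6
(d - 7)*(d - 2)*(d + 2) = d^3 - 7*d^2 - 4*d + 28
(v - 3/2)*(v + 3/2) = v^2 - 9/4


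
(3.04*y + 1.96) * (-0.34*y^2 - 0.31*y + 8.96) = -1.0336*y^3 - 1.6088*y^2 + 26.6308*y + 17.5616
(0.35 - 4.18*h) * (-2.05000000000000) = 8.569*h - 0.7175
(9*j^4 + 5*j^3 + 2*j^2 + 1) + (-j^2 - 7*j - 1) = 9*j^4 + 5*j^3 + j^2 - 7*j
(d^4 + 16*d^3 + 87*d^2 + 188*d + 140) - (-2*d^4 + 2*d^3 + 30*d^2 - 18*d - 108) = 3*d^4 + 14*d^3 + 57*d^2 + 206*d + 248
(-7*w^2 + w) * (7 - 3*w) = 21*w^3 - 52*w^2 + 7*w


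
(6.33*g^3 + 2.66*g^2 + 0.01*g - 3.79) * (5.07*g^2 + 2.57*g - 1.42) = 32.0931*g^5 + 29.7543*g^4 - 2.1017*g^3 - 22.9668*g^2 - 9.7545*g + 5.3818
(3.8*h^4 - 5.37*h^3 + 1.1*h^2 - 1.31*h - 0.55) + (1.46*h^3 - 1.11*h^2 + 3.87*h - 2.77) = 3.8*h^4 - 3.91*h^3 - 0.01*h^2 + 2.56*h - 3.32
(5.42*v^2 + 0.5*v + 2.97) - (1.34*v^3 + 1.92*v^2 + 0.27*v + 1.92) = -1.34*v^3 + 3.5*v^2 + 0.23*v + 1.05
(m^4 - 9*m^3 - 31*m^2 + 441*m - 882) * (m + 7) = m^5 - 2*m^4 - 94*m^3 + 224*m^2 + 2205*m - 6174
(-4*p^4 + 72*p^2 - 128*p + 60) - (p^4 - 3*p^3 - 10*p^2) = -5*p^4 + 3*p^3 + 82*p^2 - 128*p + 60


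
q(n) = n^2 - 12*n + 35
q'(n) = 2*n - 12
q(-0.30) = 38.69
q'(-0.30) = -12.60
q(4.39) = 1.59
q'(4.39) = -3.22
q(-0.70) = 43.89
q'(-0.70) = -13.40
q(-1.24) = 51.42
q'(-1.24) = -14.48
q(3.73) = 4.15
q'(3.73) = -4.54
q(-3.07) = 81.26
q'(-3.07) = -18.14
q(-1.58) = 56.46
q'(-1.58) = -15.16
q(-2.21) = 66.40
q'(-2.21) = -16.42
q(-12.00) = 323.00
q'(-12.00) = -36.00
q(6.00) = -1.00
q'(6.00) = 0.00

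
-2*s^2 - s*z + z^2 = (-2*s + z)*(s + z)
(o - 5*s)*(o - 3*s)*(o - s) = o^3 - 9*o^2*s + 23*o*s^2 - 15*s^3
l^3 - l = l*(l - 1)*(l + 1)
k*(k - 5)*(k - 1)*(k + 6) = k^4 - 31*k^2 + 30*k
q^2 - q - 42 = (q - 7)*(q + 6)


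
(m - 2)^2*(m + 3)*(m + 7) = m^4 + 6*m^3 - 15*m^2 - 44*m + 84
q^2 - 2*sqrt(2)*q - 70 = (q - 7*sqrt(2))*(q + 5*sqrt(2))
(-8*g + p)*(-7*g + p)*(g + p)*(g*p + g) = 56*g^4*p + 56*g^4 + 41*g^3*p^2 + 41*g^3*p - 14*g^2*p^3 - 14*g^2*p^2 + g*p^4 + g*p^3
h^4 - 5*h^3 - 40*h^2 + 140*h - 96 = (h - 8)*(h - 2)*(h - 1)*(h + 6)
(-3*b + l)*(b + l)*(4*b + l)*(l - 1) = -12*b^3*l + 12*b^3 - 11*b^2*l^2 + 11*b^2*l + 2*b*l^3 - 2*b*l^2 + l^4 - l^3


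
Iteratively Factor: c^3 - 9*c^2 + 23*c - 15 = (c - 3)*(c^2 - 6*c + 5) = (c - 3)*(c - 1)*(c - 5)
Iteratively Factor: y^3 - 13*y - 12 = (y - 4)*(y^2 + 4*y + 3) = (y - 4)*(y + 3)*(y + 1)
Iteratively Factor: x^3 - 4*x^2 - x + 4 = (x + 1)*(x^2 - 5*x + 4) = (x - 4)*(x + 1)*(x - 1)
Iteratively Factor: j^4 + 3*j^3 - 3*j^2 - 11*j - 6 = (j + 1)*(j^3 + 2*j^2 - 5*j - 6) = (j + 1)*(j + 3)*(j^2 - j - 2) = (j - 2)*(j + 1)*(j + 3)*(j + 1)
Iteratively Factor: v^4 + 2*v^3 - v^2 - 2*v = (v + 1)*(v^3 + v^2 - 2*v) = (v - 1)*(v + 1)*(v^2 + 2*v) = (v - 1)*(v + 1)*(v + 2)*(v)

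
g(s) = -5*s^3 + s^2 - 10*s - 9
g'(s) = -15*s^2 + 2*s - 10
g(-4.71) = 582.72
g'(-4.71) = -352.18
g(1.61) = -43.37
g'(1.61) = -45.66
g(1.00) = -23.00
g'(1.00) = -23.00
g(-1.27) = 15.55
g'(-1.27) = -36.73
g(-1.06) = 8.68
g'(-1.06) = -28.97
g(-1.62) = 31.08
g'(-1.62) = -52.61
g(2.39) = -95.45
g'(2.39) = -90.90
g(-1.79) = 40.78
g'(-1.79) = -61.64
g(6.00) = -1113.00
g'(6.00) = -538.00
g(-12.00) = 8895.00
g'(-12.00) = -2194.00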